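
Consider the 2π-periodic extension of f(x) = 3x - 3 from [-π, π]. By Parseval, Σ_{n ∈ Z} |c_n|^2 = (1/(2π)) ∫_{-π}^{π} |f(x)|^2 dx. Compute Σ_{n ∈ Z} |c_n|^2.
Σ |c_n|^2 = 3π^2 + 9

Expand and integrate term by term over [-π, π]:
  ∫ (3x)^2 dx = 9·(2π^3/3); ∫ 2·3·(-3)·x dx = 0 (odd integrand); ∫ (-3)^2 dx = 9·2π.
So (1/(2π)) ∫_{-π}^{π} (3x - 3)^2 dx = 9π^2/3 + 9 = 3π^2 + 9.
Parseval ⇒ Σ |c_n|^2 = 3π^2 + 9.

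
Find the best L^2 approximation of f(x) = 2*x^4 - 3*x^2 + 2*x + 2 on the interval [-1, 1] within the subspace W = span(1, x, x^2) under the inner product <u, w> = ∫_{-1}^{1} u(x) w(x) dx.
g(x) = -9*x^2/7 + 2*x + 64/35

The best approximation g ∈ W is the orthogonal projection of f onto W. Writing g = a_0 + a_1 x + a_2 x^2, the coefficients solve the normal equations G · a = b where
  G_{ij} = <φ_i, φ_j> and b_i = <f, φ_i>, with φ_0 = 1, φ_1 = x, φ_2 = x^2.
G =
  [2, 0, 2/3]
  [0, 2/3, 0]
  [2/3, 0, 2/5],
b = (14/5, 4/3, 74/105).
Solving gives a_0 = 64/35, a_1 = 2, a_2 = -9/7, so
  g(x) = -9*x^2/7 + 2*x + 64/35.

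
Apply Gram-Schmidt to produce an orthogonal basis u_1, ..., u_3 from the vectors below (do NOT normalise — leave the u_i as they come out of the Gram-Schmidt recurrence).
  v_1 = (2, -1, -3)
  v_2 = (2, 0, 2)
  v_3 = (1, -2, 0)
Orthogonal basis:
  u_1 = (2, -1, -3)
  u_2 = (16/7, -1/7, 11/7)
  u_3 = (-1/3, -5/3, 1/3)

Apply the Gram-Schmidt recurrence
  u_1 = v_1
  u_i = v_i − Σ_{j<i} ((v_i · u_j) / (u_j · u_j)) · u_j.

Step by step this gives:
  u_1 = (2, -1, -3)
  u_2 = (16/7, -1/7, 11/7)
  u_3 = (-1/3, -5/3, 1/3)

Orthogonality check:
  u_2 · u_1 = 0 (should be 0)
  u_3 · u_1 = 0 (should be 0)
  u_3 · u_2 = 0 (should be 0)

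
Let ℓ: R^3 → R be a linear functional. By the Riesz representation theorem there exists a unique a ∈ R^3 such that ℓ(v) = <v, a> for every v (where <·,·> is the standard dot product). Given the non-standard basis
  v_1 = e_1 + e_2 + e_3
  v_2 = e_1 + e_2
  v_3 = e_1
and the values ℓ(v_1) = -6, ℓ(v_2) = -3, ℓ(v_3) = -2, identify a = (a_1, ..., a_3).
a = (-2, -1, -3)

Write a = (a_1, ..., a_3) in the standard basis. For each basis vector v_i, ℓ(v_i) = <v_i, a> is a linear equation in the a_j's. Collect the n equations into a matrix system V a = ℓ, where row i of V is v_i (expressed in the standard basis). Since V is invertible (lower-triangular with 1s on the diagonal, up to permutation), solve by back-substitution:
  V =
[[1, 1, 1],
 [1, 1, 0],
 [1, 0, 0]]
  V a = (-6, -3, -2)
Solving gives a = (-2, -1, -3).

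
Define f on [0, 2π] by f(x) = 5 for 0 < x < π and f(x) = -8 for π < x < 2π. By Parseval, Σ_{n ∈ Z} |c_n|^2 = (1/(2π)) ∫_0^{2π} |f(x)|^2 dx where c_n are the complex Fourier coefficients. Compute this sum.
Σ |c_n|^2 = 89/2

Parseval equates the L^2 energy of f (normalised by 1/(2π)) with the ℓ^2 sum of its Fourier coefficients: (1/(2π)) ∫_0^{2π} |f|^2 = Σ |c_n|^2.
Compute the left side: (1/(2π)) [∫_0^π 5^2 dx + ∫_π^{2π} (-8)^2 dx] = (1/(2π)) · (25π + 64π) = (25 + 64)/2 = 89/2.
So Σ_{n ∈ Z} |c_n|^2 = 89/2.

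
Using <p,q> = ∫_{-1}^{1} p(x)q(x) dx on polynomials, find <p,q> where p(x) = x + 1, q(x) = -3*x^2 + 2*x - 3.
<p,q> = -20/3

Expand the product: p(x)·q(x) = -3*x^3 - x^2 - x - 3.
∫_{-1}^{1} of each monomial x^k gives [2/(k+1) if k even, 0 if k odd]. Integrating term-by-term (or equivalently evaluating the antiderivative F(x) = -3*x^4/4 - x^3/3 - x^2/2 - 3*x at the endpoints):
  F(1) − F(−1) = -55/12 − (25/12) = -20/3.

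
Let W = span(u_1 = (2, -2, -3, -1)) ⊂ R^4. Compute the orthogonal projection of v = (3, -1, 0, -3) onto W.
proj_W(v) = (11/9, -11/9, -11/6, -11/18)

Set up U = [u_1 | ... | u_1] ∈ R^(4×1). The projector onto W = col(U) is P = U (U^T U)^(-1) U^T.
Compute U^T U =
  [18],
and U^T v = (11).
Solve U^T U · c = U^T v for the coefficients: c = (11/18). The projection is proj_W(v) = U c.
Check: (v - proj_W(v)) · u_1 = 0  (should be 0).
Result: proj_W(v) = (11/9, -11/9, -11/6, -11/18).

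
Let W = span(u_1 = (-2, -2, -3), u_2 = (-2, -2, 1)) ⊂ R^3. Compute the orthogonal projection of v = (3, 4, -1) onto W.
proj_W(v) = (7/2, 7/2, -1)

Set up U = [u_1 | ... | u_2] ∈ R^(3×2). The projector onto W = col(U) is P = U (U^T U)^(-1) U^T.
Compute U^T U =
  [17, 5]
  [5, 9],
and U^T v = (-11, -15).
Solve U^T U · c = U^T v for the coefficients: c = (-3/16, -25/16). The projection is proj_W(v) = U c.
Check: (v - proj_W(v)) · u_1 = 0  (should be 0).
Check: (v - proj_W(v)) · u_2 = 0  (should be 0).
Result: proj_W(v) = (7/2, 7/2, -1).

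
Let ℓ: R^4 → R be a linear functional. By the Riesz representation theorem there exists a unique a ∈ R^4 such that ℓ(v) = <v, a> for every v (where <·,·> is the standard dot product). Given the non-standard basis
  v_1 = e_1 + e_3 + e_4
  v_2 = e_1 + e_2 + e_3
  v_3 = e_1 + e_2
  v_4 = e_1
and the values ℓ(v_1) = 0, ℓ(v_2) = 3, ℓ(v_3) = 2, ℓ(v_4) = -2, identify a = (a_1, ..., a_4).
a = (-2, 4, 1, 1)

Write a = (a_1, ..., a_4) in the standard basis. For each basis vector v_i, ℓ(v_i) = <v_i, a> is a linear equation in the a_j's. Collect the n equations into a matrix system V a = ℓ, where row i of V is v_i (expressed in the standard basis). Since V is invertible (lower-triangular with 1s on the diagonal, up to permutation), solve by back-substitution:
  V =
[[1, 0, 1, 1],
 [1, 1, 1, 0],
 [1, 1, 0, 0],
 [1, 0, 0, 0]]
  V a = (0, 3, 2, -2)
Solving gives a = (-2, 4, 1, 1).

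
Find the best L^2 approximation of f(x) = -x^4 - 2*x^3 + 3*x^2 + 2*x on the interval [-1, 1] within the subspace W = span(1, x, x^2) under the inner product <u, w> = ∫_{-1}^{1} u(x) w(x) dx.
g(x) = 15*x^2/7 + 4*x/5 + 3/35

The best approximation g ∈ W is the orthogonal projection of f onto W. Writing g = a_0 + a_1 x + a_2 x^2, the coefficients solve the normal equations G · a = b where
  G_{ij} = <φ_i, φ_j> and b_i = <f, φ_i>, with φ_0 = 1, φ_1 = x, φ_2 = x^2.
G =
  [2, 0, 2/3]
  [0, 2/3, 0]
  [2/3, 0, 2/5],
b = (8/5, 8/15, 32/35).
Solving gives a_0 = 3/35, a_1 = 4/5, a_2 = 15/7, so
  g(x) = 15*x^2/7 + 4*x/5 + 3/35.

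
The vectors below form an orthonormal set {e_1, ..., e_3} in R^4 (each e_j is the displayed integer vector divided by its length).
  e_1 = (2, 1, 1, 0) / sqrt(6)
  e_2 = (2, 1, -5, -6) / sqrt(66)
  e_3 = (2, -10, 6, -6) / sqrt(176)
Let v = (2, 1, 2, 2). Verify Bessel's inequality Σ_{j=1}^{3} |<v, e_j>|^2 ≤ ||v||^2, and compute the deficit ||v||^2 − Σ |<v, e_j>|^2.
Σ |<v, e_j>|^2 = 51/4; ||v||^2 = 13; deficit = 1/4

Write each e_j = u_j / sqrt(<u_j, u_j>) where u_j is the displayed integer vector. Then <v, e_j> = <v, u_j> / sqrt(<u_j, u_j>), so |<v, e_j>|^2 = <v, u_j>^2 / <u_j, u_j>.
Coefficients: <v, e_1> = 7/sqrt(6), <v, e_2> = -17/sqrt(66), <v, e_3> = -6/sqrt(176).
Square and sum: Σ |<v, e_j>|^2 = 51/4.
Compute ||v||^2 = v·v = 13.
Deficit = 13 − 51/4 = 1/4 ≥ 0, confirming Bessel's inequality. (The deficit equals ||v − Σ <v,e_j> e_j||^2, the squared distance from v to span{e_j}.)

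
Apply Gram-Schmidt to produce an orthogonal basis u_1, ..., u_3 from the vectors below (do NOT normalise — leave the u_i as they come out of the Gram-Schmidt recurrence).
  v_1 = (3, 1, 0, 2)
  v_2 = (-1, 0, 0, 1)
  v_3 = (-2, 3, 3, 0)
Orthogonal basis:
  u_1 = (3, 1, 0, 2)
  u_2 = (-11/14, 1/14, 0, 8/7)
  u_3 = (-17/27, 85/27, 3, -17/27)

Apply the Gram-Schmidt recurrence
  u_1 = v_1
  u_i = v_i − Σ_{j<i} ((v_i · u_j) / (u_j · u_j)) · u_j.

Step by step this gives:
  u_1 = (3, 1, 0, 2)
  u_2 = (-11/14, 1/14, 0, 8/7)
  u_3 = (-17/27, 85/27, 3, -17/27)

Orthogonality check:
  u_2 · u_1 = 0 (should be 0)
  u_3 · u_1 = 0 (should be 0)
  u_3 · u_2 = 0 (should be 0)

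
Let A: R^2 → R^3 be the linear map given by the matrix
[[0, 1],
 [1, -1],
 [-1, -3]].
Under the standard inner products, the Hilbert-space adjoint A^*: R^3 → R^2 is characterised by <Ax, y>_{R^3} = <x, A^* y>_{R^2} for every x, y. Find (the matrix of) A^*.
A^* = A^T =
[[0, 1, -1],
 [1, -1, -3]]

For real matrices with standard dot products, the defining identity <Ax, y> = <x, A^* y> gives (Ax)^T y = x^T (A^*) y, i.e. x^T A^T y = x^T (A^*) y. Since this holds for all x, y, we must have A^* = A^T. Therefore
A^* =
[[0, 1, -1],
 [1, -1, -3]].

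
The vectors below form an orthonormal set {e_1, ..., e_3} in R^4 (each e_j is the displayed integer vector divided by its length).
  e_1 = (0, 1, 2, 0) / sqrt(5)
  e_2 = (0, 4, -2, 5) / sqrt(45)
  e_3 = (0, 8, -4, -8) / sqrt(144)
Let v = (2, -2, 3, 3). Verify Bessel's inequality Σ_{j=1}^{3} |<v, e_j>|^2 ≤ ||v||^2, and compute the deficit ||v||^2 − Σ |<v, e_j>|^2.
Σ |<v, e_j>|^2 = 22; ||v||^2 = 26; deficit = 4

Write each e_j = u_j / sqrt(<u_j, u_j>) where u_j is the displayed integer vector. Then <v, e_j> = <v, u_j> / sqrt(<u_j, u_j>), so |<v, e_j>|^2 = <v, u_j>^2 / <u_j, u_j>.
Coefficients: <v, e_1> = 4/sqrt(5), <v, e_2> = 1/sqrt(45), <v, e_3> = -52/sqrt(144).
Square and sum: Σ |<v, e_j>|^2 = 22.
Compute ||v||^2 = v·v = 26.
Deficit = 26 − 22 = 4 ≥ 0, confirming Bessel's inequality. (The deficit equals ||v − Σ <v,e_j> e_j||^2, the squared distance from v to span{e_j}.)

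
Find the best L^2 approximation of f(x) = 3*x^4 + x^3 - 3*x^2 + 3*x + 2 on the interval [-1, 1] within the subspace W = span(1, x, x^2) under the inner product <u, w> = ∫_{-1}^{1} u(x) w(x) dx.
g(x) = -3*x^2/7 + 18*x/5 + 61/35

The best approximation g ∈ W is the orthogonal projection of f onto W. Writing g = a_0 + a_1 x + a_2 x^2, the coefficients solve the normal equations G · a = b where
  G_{ij} = <φ_i, φ_j> and b_i = <f, φ_i>, with φ_0 = 1, φ_1 = x, φ_2 = x^2.
G =
  [2, 0, 2/3]
  [0, 2/3, 0]
  [2/3, 0, 2/5],
b = (16/5, 12/5, 104/105).
Solving gives a_0 = 61/35, a_1 = 18/5, a_2 = -3/7, so
  g(x) = -3*x^2/7 + 18*x/5 + 61/35.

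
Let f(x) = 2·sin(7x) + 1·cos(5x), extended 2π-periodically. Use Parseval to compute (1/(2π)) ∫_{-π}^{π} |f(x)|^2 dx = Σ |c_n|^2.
Σ |c_n|^2 = 5/2

Expand |f|^2 and use orthogonality of {sin(nx), cos(mx)} on [-π, π]:
  ∫_{-π}^{π} sin(nx)^2 dx = π, ∫ cos(mx)^2 dx = π, and cross terms integrate to 0.
So ∫_{-π}^{π} f(x)^2 dx = 2^2 · π + 1^2 · π = (4 + 1)π.
Divide by 2π: (4 + 1)/2 = 5/2.
By Parseval, this equals Σ |c_n|^2.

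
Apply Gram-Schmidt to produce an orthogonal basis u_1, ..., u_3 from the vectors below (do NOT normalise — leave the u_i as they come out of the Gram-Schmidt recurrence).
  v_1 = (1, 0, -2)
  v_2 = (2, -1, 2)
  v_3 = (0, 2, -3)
Orthogonal basis:
  u_1 = (1, 0, -2)
  u_2 = (12/5, -1, 6/5)
  u_3 = (18/41, 54/41, 9/41)

Apply the Gram-Schmidt recurrence
  u_1 = v_1
  u_i = v_i − Σ_{j<i} ((v_i · u_j) / (u_j · u_j)) · u_j.

Step by step this gives:
  u_1 = (1, 0, -2)
  u_2 = (12/5, -1, 6/5)
  u_3 = (18/41, 54/41, 9/41)

Orthogonality check:
  u_2 · u_1 = 0 (should be 0)
  u_3 · u_1 = 0 (should be 0)
  u_3 · u_2 = 0 (should be 0)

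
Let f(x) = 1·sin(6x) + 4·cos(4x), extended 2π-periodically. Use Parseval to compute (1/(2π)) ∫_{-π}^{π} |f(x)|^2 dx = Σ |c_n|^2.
Σ |c_n|^2 = 17/2

Expand |f|^2 and use orthogonality of {sin(nx), cos(mx)} on [-π, π]:
  ∫_{-π}^{π} sin(nx)^2 dx = π, ∫ cos(mx)^2 dx = π, and cross terms integrate to 0.
So ∫_{-π}^{π} f(x)^2 dx = 1^2 · π + 4^2 · π = (1 + 16)π.
Divide by 2π: (1 + 16)/2 = 17/2.
By Parseval, this equals Σ |c_n|^2.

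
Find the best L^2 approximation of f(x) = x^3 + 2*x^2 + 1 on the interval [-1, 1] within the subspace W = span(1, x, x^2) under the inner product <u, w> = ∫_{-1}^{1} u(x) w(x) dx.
g(x) = 2*x^2 + 3*x/5 + 1

The best approximation g ∈ W is the orthogonal projection of f onto W. Writing g = a_0 + a_1 x + a_2 x^2, the coefficients solve the normal equations G · a = b where
  G_{ij} = <φ_i, φ_j> and b_i = <f, φ_i>, with φ_0 = 1, φ_1 = x, φ_2 = x^2.
G =
  [2, 0, 2/3]
  [0, 2/3, 0]
  [2/3, 0, 2/5],
b = (10/3, 2/5, 22/15).
Solving gives a_0 = 1, a_1 = 3/5, a_2 = 2, so
  g(x) = 2*x^2 + 3*x/5 + 1.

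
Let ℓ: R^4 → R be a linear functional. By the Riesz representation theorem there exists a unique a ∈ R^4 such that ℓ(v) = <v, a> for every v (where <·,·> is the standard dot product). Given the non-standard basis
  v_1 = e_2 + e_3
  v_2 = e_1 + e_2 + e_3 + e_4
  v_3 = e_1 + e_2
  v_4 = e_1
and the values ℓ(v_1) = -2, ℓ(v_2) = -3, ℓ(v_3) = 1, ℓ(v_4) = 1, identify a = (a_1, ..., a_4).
a = (1, 0, -2, -2)

Write a = (a_1, ..., a_4) in the standard basis. For each basis vector v_i, ℓ(v_i) = <v_i, a> is a linear equation in the a_j's. Collect the n equations into a matrix system V a = ℓ, where row i of V is v_i (expressed in the standard basis). Since V is invertible (lower-triangular with 1s on the diagonal, up to permutation), solve by back-substitution:
  V =
[[0, 1, 1, 0],
 [1, 1, 1, 1],
 [1, 1, 0, 0],
 [1, 0, 0, 0]]
  V a = (-2, -3, 1, 1)
Solving gives a = (1, 0, -2, -2).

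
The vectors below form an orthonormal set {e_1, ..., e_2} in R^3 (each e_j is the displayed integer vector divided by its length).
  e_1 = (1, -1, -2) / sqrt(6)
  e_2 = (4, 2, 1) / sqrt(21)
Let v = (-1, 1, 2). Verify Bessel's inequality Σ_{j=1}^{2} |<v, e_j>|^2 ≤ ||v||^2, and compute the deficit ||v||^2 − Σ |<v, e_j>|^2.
Σ |<v, e_j>|^2 = 6; ||v||^2 = 6; deficit = 0

Write each e_j = u_j / sqrt(<u_j, u_j>) where u_j is the displayed integer vector. Then <v, e_j> = <v, u_j> / sqrt(<u_j, u_j>), so |<v, e_j>|^2 = <v, u_j>^2 / <u_j, u_j>.
Coefficients: <v, e_1> = -6/sqrt(6), <v, e_2> = 0/sqrt(21).
Square and sum: Σ |<v, e_j>|^2 = 6.
Compute ||v||^2 = v·v = 6.
Deficit = 6 − 6 = 0 ≥ 0, confirming Bessel's inequality. (The deficit equals ||v − Σ <v,e_j> e_j||^2, the squared distance from v to span{e_j}.)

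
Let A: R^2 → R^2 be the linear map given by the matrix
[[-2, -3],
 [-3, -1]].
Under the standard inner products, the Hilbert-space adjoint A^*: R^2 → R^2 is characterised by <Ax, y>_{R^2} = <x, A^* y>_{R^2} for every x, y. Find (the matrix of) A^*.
A^* = A^T =
[[-2, -3],
 [-3, -1]]

For real matrices with standard dot products, the defining identity <Ax, y> = <x, A^* y> gives (Ax)^T y = x^T (A^*) y, i.e. x^T A^T y = x^T (A^*) y. Since this holds for all x, y, we must have A^* = A^T. Therefore
A^* =
[[-2, -3],
 [-3, -1]].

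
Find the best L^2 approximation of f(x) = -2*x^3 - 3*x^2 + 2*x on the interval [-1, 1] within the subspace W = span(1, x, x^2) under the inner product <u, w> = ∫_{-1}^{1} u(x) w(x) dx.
g(x) = -3*x^2 + 4*x/5

The best approximation g ∈ W is the orthogonal projection of f onto W. Writing g = a_0 + a_1 x + a_2 x^2, the coefficients solve the normal equations G · a = b where
  G_{ij} = <φ_i, φ_j> and b_i = <f, φ_i>, with φ_0 = 1, φ_1 = x, φ_2 = x^2.
G =
  [2, 0, 2/3]
  [0, 2/3, 0]
  [2/3, 0, 2/5],
b = (-2, 8/15, -6/5).
Solving gives a_0 = 0, a_1 = 4/5, a_2 = -3, so
  g(x) = -3*x^2 + 4*x/5.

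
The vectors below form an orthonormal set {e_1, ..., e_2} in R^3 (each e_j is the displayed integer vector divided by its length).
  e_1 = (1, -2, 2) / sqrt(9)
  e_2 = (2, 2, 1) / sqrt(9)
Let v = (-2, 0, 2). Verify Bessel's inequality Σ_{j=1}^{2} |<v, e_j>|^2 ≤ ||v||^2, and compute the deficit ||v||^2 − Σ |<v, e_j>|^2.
Σ |<v, e_j>|^2 = 8/9; ||v||^2 = 8; deficit = 64/9

Write each e_j = u_j / sqrt(<u_j, u_j>) where u_j is the displayed integer vector. Then <v, e_j> = <v, u_j> / sqrt(<u_j, u_j>), so |<v, e_j>|^2 = <v, u_j>^2 / <u_j, u_j>.
Coefficients: <v, e_1> = 2/sqrt(9), <v, e_2> = -2/sqrt(9).
Square and sum: Σ |<v, e_j>|^2 = 8/9.
Compute ||v||^2 = v·v = 8.
Deficit = 8 − 8/9 = 64/9 ≥ 0, confirming Bessel's inequality. (The deficit equals ||v − Σ <v,e_j> e_j||^2, the squared distance from v to span{e_j}.)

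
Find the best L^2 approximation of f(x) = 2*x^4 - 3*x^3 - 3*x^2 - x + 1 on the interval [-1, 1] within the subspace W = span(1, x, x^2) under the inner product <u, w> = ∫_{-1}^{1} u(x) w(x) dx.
g(x) = -9*x^2/7 - 14*x/5 + 29/35

The best approximation g ∈ W is the orthogonal projection of f onto W. Writing g = a_0 + a_1 x + a_2 x^2, the coefficients solve the normal equations G · a = b where
  G_{ij} = <φ_i, φ_j> and b_i = <f, φ_i>, with φ_0 = 1, φ_1 = x, φ_2 = x^2.
G =
  [2, 0, 2/3]
  [0, 2/3, 0]
  [2/3, 0, 2/5],
b = (4/5, -28/15, 4/105).
Solving gives a_0 = 29/35, a_1 = -14/5, a_2 = -9/7, so
  g(x) = -9*x^2/7 - 14*x/5 + 29/35.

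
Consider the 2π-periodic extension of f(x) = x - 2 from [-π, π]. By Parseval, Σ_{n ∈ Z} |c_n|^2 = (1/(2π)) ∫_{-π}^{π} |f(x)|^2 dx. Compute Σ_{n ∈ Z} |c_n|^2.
Σ |c_n|^2 = π^2/3 + 4

Expand and integrate term by term over [-π, π]:
  ∫ (x)^2 dx = 1·(2π^3/3); ∫ 2·1·(-2)·x dx = 0 (odd integrand); ∫ (-2)^2 dx = 4·2π.
So (1/(2π)) ∫_{-π}^{π} (x - 2)^2 dx = 1π^2/3 + 4 = π^2/3 + 4.
Parseval ⇒ Σ |c_n|^2 = π^2/3 + 4.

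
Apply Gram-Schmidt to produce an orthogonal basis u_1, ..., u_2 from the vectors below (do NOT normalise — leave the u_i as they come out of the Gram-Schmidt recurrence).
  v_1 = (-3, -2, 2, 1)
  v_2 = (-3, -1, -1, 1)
Orthogonal basis:
  u_1 = (-3, -2, 2, 1)
  u_2 = (-4/3, 1/9, -19/9, 4/9)

Apply the Gram-Schmidt recurrence
  u_1 = v_1
  u_i = v_i − Σ_{j<i} ((v_i · u_j) / (u_j · u_j)) · u_j.

Step by step this gives:
  u_1 = (-3, -2, 2, 1)
  u_2 = (-4/3, 1/9, -19/9, 4/9)

Orthogonality check:
  u_2 · u_1 = 0 (should be 0)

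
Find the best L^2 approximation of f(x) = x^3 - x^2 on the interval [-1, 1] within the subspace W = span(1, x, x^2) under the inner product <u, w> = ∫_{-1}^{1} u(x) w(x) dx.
g(x) = -x^2 + 3*x/5

The best approximation g ∈ W is the orthogonal projection of f onto W. Writing g = a_0 + a_1 x + a_2 x^2, the coefficients solve the normal equations G · a = b where
  G_{ij} = <φ_i, φ_j> and b_i = <f, φ_i>, with φ_0 = 1, φ_1 = x, φ_2 = x^2.
G =
  [2, 0, 2/3]
  [0, 2/3, 0]
  [2/3, 0, 2/5],
b = (-2/3, 2/5, -2/5).
Solving gives a_0 = 0, a_1 = 3/5, a_2 = -1, so
  g(x) = -x^2 + 3*x/5.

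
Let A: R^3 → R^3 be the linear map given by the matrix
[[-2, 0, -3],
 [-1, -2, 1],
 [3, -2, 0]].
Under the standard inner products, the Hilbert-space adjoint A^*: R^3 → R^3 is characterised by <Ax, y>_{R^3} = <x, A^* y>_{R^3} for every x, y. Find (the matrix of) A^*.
A^* = A^T =
[[-2, -1, 3],
 [0, -2, -2],
 [-3, 1, 0]]

For real matrices with standard dot products, the defining identity <Ax, y> = <x, A^* y> gives (Ax)^T y = x^T (A^*) y, i.e. x^T A^T y = x^T (A^*) y. Since this holds for all x, y, we must have A^* = A^T. Therefore
A^* =
[[-2, -1, 3],
 [0, -2, -2],
 [-3, 1, 0]].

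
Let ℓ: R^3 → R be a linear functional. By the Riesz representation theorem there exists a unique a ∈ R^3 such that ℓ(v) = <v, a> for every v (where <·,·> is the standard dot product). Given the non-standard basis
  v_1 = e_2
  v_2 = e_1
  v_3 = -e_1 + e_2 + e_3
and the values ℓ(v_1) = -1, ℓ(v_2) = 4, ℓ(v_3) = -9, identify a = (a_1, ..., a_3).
a = (4, -1, -4)

Write a = (a_1, ..., a_3) in the standard basis. For each basis vector v_i, ℓ(v_i) = <v_i, a> is a linear equation in the a_j's. Collect the n equations into a matrix system V a = ℓ, where row i of V is v_i (expressed in the standard basis). Since V is invertible (lower-triangular with 1s on the diagonal, up to permutation), solve by back-substitution:
  V =
[[0, 1, 0],
 [1, 0, 0],
 [-1, 1, 1]]
  V a = (-1, 4, -9)
Solving gives a = (4, -1, -4).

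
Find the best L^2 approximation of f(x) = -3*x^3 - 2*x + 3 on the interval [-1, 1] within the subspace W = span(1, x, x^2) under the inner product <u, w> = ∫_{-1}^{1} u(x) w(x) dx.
g(x) = 3 - 19*x/5

The best approximation g ∈ W is the orthogonal projection of f onto W. Writing g = a_0 + a_1 x + a_2 x^2, the coefficients solve the normal equations G · a = b where
  G_{ij} = <φ_i, φ_j> and b_i = <f, φ_i>, with φ_0 = 1, φ_1 = x, φ_2 = x^2.
G =
  [2, 0, 2/3]
  [0, 2/3, 0]
  [2/3, 0, 2/5],
b = (6, -38/15, 2).
Solving gives a_0 = 3, a_1 = -19/5, a_2 = 0, so
  g(x) = 3 - 19*x/5.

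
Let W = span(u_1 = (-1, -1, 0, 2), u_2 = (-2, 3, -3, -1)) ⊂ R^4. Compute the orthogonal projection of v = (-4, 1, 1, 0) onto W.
proj_W(v) = (-69/43, 26/43, -57/43, 1)

Set up U = [u_1 | ... | u_2] ∈ R^(4×2). The projector onto W = col(U) is P = U (U^T U)^(-1) U^T.
Compute U^T U =
  [6, -3]
  [-3, 23],
and U^T v = (3, 8).
Solve U^T U · c = U^T v for the coefficients: c = (31/43, 19/43). The projection is proj_W(v) = U c.
Check: (v - proj_W(v)) · u_1 = 0  (should be 0).
Check: (v - proj_W(v)) · u_2 = 0  (should be 0).
Result: proj_W(v) = (-69/43, 26/43, -57/43, 1).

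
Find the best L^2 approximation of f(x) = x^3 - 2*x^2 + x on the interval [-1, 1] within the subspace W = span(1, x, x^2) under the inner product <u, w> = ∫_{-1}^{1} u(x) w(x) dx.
g(x) = -2*x^2 + 8*x/5

The best approximation g ∈ W is the orthogonal projection of f onto W. Writing g = a_0 + a_1 x + a_2 x^2, the coefficients solve the normal equations G · a = b where
  G_{ij} = <φ_i, φ_j> and b_i = <f, φ_i>, with φ_0 = 1, φ_1 = x, φ_2 = x^2.
G =
  [2, 0, 2/3]
  [0, 2/3, 0]
  [2/3, 0, 2/5],
b = (-4/3, 16/15, -4/5).
Solving gives a_0 = 0, a_1 = 8/5, a_2 = -2, so
  g(x) = -2*x^2 + 8*x/5.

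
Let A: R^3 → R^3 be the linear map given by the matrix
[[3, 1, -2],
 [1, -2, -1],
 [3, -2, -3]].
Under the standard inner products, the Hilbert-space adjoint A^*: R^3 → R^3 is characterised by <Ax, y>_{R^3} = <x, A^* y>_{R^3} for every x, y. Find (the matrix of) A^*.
A^* = A^T =
[[3, 1, 3],
 [1, -2, -2],
 [-2, -1, -3]]

For real matrices with standard dot products, the defining identity <Ax, y> = <x, A^* y> gives (Ax)^T y = x^T (A^*) y, i.e. x^T A^T y = x^T (A^*) y. Since this holds for all x, y, we must have A^* = A^T. Therefore
A^* =
[[3, 1, 3],
 [1, -2, -2],
 [-2, -1, -3]].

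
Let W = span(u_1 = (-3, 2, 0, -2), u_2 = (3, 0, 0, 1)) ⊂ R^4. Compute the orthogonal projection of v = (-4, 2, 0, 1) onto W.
proj_W(v) = (-156/49, 38/49, 0, -71/49)

Set up U = [u_1 | ... | u_2] ∈ R^(4×2). The projector onto W = col(U) is P = U (U^T U)^(-1) U^T.
Compute U^T U =
  [17, -11]
  [-11, 10],
and U^T v = (14, -11).
Solve U^T U · c = U^T v for the coefficients: c = (19/49, -33/49). The projection is proj_W(v) = U c.
Check: (v - proj_W(v)) · u_1 = 0  (should be 0).
Check: (v - proj_W(v)) · u_2 = 0  (should be 0).
Result: proj_W(v) = (-156/49, 38/49, 0, -71/49).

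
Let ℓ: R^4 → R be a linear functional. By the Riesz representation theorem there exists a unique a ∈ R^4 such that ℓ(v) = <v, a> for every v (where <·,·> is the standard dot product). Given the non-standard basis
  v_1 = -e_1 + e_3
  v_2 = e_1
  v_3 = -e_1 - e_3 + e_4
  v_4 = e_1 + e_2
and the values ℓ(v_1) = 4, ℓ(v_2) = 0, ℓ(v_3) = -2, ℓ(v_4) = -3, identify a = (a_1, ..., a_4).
a = (0, -3, 4, 2)

Write a = (a_1, ..., a_4) in the standard basis. For each basis vector v_i, ℓ(v_i) = <v_i, a> is a linear equation in the a_j's. Collect the n equations into a matrix system V a = ℓ, where row i of V is v_i (expressed in the standard basis). Since V is invertible (lower-triangular with 1s on the diagonal, up to permutation), solve by back-substitution:
  V =
[[-1, 0, 1, 0],
 [1, 0, 0, 0],
 [-1, 0, -1, 1],
 [1, 1, 0, 0]]
  V a = (4, 0, -2, -3)
Solving gives a = (0, -3, 4, 2).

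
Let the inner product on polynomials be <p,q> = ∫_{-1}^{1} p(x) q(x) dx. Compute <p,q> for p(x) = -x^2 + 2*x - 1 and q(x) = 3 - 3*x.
<p,q> = -12

Expand the product: p(x)·q(x) = 3*x^3 - 9*x^2 + 9*x - 3.
∫_{-1}^{1} of each monomial x^k gives [2/(k+1) if k even, 0 if k odd]. Integrating term-by-term (or equivalently evaluating the antiderivative F(x) = 3*x^4/4 - 3*x^3 + 9*x^2/2 - 3*x at the endpoints):
  F(1) − F(−1) = -3/4 − (45/4) = -12.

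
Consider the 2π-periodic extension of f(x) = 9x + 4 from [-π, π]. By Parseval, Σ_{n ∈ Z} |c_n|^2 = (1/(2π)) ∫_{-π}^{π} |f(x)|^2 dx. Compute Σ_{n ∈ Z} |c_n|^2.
Σ |c_n|^2 = 27π^2 + 16

Expand and integrate term by term over [-π, π]:
  ∫ (9x)^2 dx = 81·(2π^3/3); ∫ 2·9·(4)·x dx = 0 (odd integrand); ∫ 4^2 dx = 16·2π.
So (1/(2π)) ∫_{-π}^{π} (9x + 4)^2 dx = 81π^2/3 + 16 = 27π^2 + 16.
Parseval ⇒ Σ |c_n|^2 = 27π^2 + 16.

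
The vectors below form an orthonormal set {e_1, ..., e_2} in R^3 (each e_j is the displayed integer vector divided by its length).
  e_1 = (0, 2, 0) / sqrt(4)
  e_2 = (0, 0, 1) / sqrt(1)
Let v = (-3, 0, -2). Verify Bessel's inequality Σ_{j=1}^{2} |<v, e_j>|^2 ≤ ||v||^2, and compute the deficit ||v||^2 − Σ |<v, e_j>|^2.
Σ |<v, e_j>|^2 = 4; ||v||^2 = 13; deficit = 9

Write each e_j = u_j / sqrt(<u_j, u_j>) where u_j is the displayed integer vector. Then <v, e_j> = <v, u_j> / sqrt(<u_j, u_j>), so |<v, e_j>|^2 = <v, u_j>^2 / <u_j, u_j>.
Coefficients: <v, e_1> = 0/sqrt(4), <v, e_2> = -2/sqrt(1).
Square and sum: Σ |<v, e_j>|^2 = 4.
Compute ||v||^2 = v·v = 13.
Deficit = 13 − 4 = 9 ≥ 0, confirming Bessel's inequality. (The deficit equals ||v − Σ <v,e_j> e_j||^2, the squared distance from v to span{e_j}.)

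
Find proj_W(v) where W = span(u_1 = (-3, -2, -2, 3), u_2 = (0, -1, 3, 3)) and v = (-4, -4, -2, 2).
proj_W(v) = (-1650/469, -1054/469, -1238/469, 216/67)

Set up U = [u_1 | ... | u_2] ∈ R^(4×2). The projector onto W = col(U) is P = U (U^T U)^(-1) U^T.
Compute U^T U =
  [26, 5]
  [5, 19],
and U^T v = (30, 4).
Solve U^T U · c = U^T v for the coefficients: c = (550/469, -46/469). The projection is proj_W(v) = U c.
Check: (v - proj_W(v)) · u_1 = 0  (should be 0).
Check: (v - proj_W(v)) · u_2 = 0  (should be 0).
Result: proj_W(v) = (-1650/469, -1054/469, -1238/469, 216/67).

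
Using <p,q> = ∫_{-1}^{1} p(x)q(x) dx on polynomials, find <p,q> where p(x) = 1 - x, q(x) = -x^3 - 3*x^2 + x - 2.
<p,q> = -94/15

Expand the product: p(x)·q(x) = x^4 + 2*x^3 - 4*x^2 + 3*x - 2.
∫_{-1}^{1} of each monomial x^k gives [2/(k+1) if k even, 0 if k odd]. Integrating term-by-term (or equivalently evaluating the antiderivative F(x) = x^5/5 + x^4/2 - 4*x^3/3 + 3*x^2/2 - 2*x at the endpoints):
  F(1) − F(−1) = -17/15 − (77/15) = -94/15.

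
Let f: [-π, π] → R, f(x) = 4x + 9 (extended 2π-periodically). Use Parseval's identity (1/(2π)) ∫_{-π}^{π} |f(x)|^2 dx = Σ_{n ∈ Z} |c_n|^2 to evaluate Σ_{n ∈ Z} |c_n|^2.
Σ |c_n|^2 = 16π^2/3 + 81

Expand and integrate term by term over [-π, π]:
  ∫ (4x)^2 dx = 16·(2π^3/3); ∫ 2·4·(9)·x dx = 0 (odd integrand); ∫ 9^2 dx = 81·2π.
So (1/(2π)) ∫_{-π}^{π} (4x + 9)^2 dx = 16π^2/3 + 81 = 16π^2/3 + 81.
Parseval ⇒ Σ |c_n|^2 = 16π^2/3 + 81.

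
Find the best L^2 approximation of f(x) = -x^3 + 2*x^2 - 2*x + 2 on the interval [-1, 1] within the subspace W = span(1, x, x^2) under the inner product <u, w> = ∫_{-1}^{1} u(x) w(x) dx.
g(x) = 2*x^2 - 13*x/5 + 2

The best approximation g ∈ W is the orthogonal projection of f onto W. Writing g = a_0 + a_1 x + a_2 x^2, the coefficients solve the normal equations G · a = b where
  G_{ij} = <φ_i, φ_j> and b_i = <f, φ_i>, with φ_0 = 1, φ_1 = x, φ_2 = x^2.
G =
  [2, 0, 2/3]
  [0, 2/3, 0]
  [2/3, 0, 2/5],
b = (16/3, -26/15, 32/15).
Solving gives a_0 = 2, a_1 = -13/5, a_2 = 2, so
  g(x) = 2*x^2 - 13*x/5 + 2.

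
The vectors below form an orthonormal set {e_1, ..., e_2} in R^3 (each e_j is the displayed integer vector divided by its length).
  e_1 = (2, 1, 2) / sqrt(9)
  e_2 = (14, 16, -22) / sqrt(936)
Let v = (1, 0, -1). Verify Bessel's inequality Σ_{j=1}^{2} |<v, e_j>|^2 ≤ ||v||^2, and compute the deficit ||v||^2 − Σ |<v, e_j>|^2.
Σ |<v, e_j>|^2 = 18/13; ||v||^2 = 2; deficit = 8/13

Write each e_j = u_j / sqrt(<u_j, u_j>) where u_j is the displayed integer vector. Then <v, e_j> = <v, u_j> / sqrt(<u_j, u_j>), so |<v, e_j>|^2 = <v, u_j>^2 / <u_j, u_j>.
Coefficients: <v, e_1> = 0/sqrt(9), <v, e_2> = 36/sqrt(936).
Square and sum: Σ |<v, e_j>|^2 = 18/13.
Compute ||v||^2 = v·v = 2.
Deficit = 2 − 18/13 = 8/13 ≥ 0, confirming Bessel's inequality. (The deficit equals ||v − Σ <v,e_j> e_j||^2, the squared distance from v to span{e_j}.)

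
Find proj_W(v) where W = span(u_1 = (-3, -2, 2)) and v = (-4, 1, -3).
proj_W(v) = (-12/17, -8/17, 8/17)

Set up U = [u_1 | ... | u_1] ∈ R^(3×1). The projector onto W = col(U) is P = U (U^T U)^(-1) U^T.
Compute U^T U =
  [17],
and U^T v = (4).
Solve U^T U · c = U^T v for the coefficients: c = (4/17). The projection is proj_W(v) = U c.
Check: (v - proj_W(v)) · u_1 = 0  (should be 0).
Result: proj_W(v) = (-12/17, -8/17, 8/17).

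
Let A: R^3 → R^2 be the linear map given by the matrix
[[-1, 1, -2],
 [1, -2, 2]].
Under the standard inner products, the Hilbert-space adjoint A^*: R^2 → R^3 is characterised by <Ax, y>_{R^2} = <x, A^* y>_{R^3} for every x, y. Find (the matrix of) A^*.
A^* = A^T =
[[-1, 1],
 [1, -2],
 [-2, 2]]

For real matrices with standard dot products, the defining identity <Ax, y> = <x, A^* y> gives (Ax)^T y = x^T (A^*) y, i.e. x^T A^T y = x^T (A^*) y. Since this holds for all x, y, we must have A^* = A^T. Therefore
A^* =
[[-1, 1],
 [1, -2],
 [-2, 2]].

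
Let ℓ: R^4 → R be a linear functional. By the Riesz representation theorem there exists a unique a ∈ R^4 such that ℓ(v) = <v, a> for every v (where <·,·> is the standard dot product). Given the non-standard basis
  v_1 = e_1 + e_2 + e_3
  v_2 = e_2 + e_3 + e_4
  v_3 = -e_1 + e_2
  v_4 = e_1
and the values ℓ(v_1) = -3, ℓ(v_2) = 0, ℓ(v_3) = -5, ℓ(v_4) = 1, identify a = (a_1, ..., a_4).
a = (1, -4, 0, 4)

Write a = (a_1, ..., a_4) in the standard basis. For each basis vector v_i, ℓ(v_i) = <v_i, a> is a linear equation in the a_j's. Collect the n equations into a matrix system V a = ℓ, where row i of V is v_i (expressed in the standard basis). Since V is invertible (lower-triangular with 1s on the diagonal, up to permutation), solve by back-substitution:
  V =
[[1, 1, 1, 0],
 [0, 1, 1, 1],
 [-1, 1, 0, 0],
 [1, 0, 0, 0]]
  V a = (-3, 0, -5, 1)
Solving gives a = (1, -4, 0, 4).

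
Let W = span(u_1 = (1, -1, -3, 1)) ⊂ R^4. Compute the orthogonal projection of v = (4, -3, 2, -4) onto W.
proj_W(v) = (-1/4, 1/4, 3/4, -1/4)

Set up U = [u_1 | ... | u_1] ∈ R^(4×1). The projector onto W = col(U) is P = U (U^T U)^(-1) U^T.
Compute U^T U =
  [12],
and U^T v = (-3).
Solve U^T U · c = U^T v for the coefficients: c = (-1/4). The projection is proj_W(v) = U c.
Check: (v - proj_W(v)) · u_1 = 0  (should be 0).
Result: proj_W(v) = (-1/4, 1/4, 3/4, -1/4).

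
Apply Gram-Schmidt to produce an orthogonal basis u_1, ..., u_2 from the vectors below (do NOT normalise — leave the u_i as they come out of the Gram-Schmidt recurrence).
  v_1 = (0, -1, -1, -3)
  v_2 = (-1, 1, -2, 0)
Orthogonal basis:
  u_1 = (0, -1, -1, -3)
  u_2 = (-1, 12/11, -21/11, 3/11)

Apply the Gram-Schmidt recurrence
  u_1 = v_1
  u_i = v_i − Σ_{j<i} ((v_i · u_j) / (u_j · u_j)) · u_j.

Step by step this gives:
  u_1 = (0, -1, -1, -3)
  u_2 = (-1, 12/11, -21/11, 3/11)

Orthogonality check:
  u_2 · u_1 = 0 (should be 0)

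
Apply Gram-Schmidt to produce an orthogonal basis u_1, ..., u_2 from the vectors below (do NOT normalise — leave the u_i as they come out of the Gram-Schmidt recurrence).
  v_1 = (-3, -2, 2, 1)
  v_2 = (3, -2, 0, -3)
Orthogonal basis:
  u_1 = (-3, -2, 2, 1)
  u_2 = (5/3, -26/9, 8/9, -23/9)

Apply the Gram-Schmidt recurrence
  u_1 = v_1
  u_i = v_i − Σ_{j<i} ((v_i · u_j) / (u_j · u_j)) · u_j.

Step by step this gives:
  u_1 = (-3, -2, 2, 1)
  u_2 = (5/3, -26/9, 8/9, -23/9)

Orthogonality check:
  u_2 · u_1 = 0 (should be 0)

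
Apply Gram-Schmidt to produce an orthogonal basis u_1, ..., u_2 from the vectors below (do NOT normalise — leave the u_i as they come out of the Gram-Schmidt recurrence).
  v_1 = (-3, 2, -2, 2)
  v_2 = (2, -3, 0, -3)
Orthogonal basis:
  u_1 = (-3, 2, -2, 2)
  u_2 = (-4/7, -9/7, -12/7, -9/7)

Apply the Gram-Schmidt recurrence
  u_1 = v_1
  u_i = v_i − Σ_{j<i} ((v_i · u_j) / (u_j · u_j)) · u_j.

Step by step this gives:
  u_1 = (-3, 2, -2, 2)
  u_2 = (-4/7, -9/7, -12/7, -9/7)

Orthogonality check:
  u_2 · u_1 = 0 (should be 0)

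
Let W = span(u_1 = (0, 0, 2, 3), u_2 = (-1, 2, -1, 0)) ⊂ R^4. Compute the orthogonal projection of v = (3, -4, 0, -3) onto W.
proj_W(v) = (161/74, -161/37, 9/74, -114/37)

Set up U = [u_1 | ... | u_2] ∈ R^(4×2). The projector onto W = col(U) is P = U (U^T U)^(-1) U^T.
Compute U^T U =
  [13, -2]
  [-2, 6],
and U^T v = (-9, -11).
Solve U^T U · c = U^T v for the coefficients: c = (-38/37, -161/74). The projection is proj_W(v) = U c.
Check: (v - proj_W(v)) · u_1 = 0  (should be 0).
Check: (v - proj_W(v)) · u_2 = 0  (should be 0).
Result: proj_W(v) = (161/74, -161/37, 9/74, -114/37).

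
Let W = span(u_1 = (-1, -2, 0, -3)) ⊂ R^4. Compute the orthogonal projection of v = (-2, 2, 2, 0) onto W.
proj_W(v) = (1/7, 2/7, 0, 3/7)

Set up U = [u_1 | ... | u_1] ∈ R^(4×1). The projector onto W = col(U) is P = U (U^T U)^(-1) U^T.
Compute U^T U =
  [14],
and U^T v = (-2).
Solve U^T U · c = U^T v for the coefficients: c = (-1/7). The projection is proj_W(v) = U c.
Check: (v - proj_W(v)) · u_1 = 0  (should be 0).
Result: proj_W(v) = (1/7, 2/7, 0, 3/7).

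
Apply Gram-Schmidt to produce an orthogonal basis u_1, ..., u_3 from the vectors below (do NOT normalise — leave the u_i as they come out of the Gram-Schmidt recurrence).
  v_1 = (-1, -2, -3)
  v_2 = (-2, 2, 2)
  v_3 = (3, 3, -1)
Orthogonal basis:
  u_1 = (-1, -2, -3)
  u_2 = (-18/7, 6/7, 2/7)
  u_3 = (9/13, 36/13, -27/13)

Apply the Gram-Schmidt recurrence
  u_1 = v_1
  u_i = v_i − Σ_{j<i} ((v_i · u_j) / (u_j · u_j)) · u_j.

Step by step this gives:
  u_1 = (-1, -2, -3)
  u_2 = (-18/7, 6/7, 2/7)
  u_3 = (9/13, 36/13, -27/13)

Orthogonality check:
  u_2 · u_1 = 0 (should be 0)
  u_3 · u_1 = 0 (should be 0)
  u_3 · u_2 = 0 (should be 0)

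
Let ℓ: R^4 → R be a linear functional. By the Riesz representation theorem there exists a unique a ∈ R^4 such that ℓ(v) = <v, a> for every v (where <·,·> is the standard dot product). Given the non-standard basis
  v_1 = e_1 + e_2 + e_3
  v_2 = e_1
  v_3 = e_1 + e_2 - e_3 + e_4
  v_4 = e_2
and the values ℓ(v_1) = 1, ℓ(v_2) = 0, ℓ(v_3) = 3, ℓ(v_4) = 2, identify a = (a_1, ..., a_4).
a = (0, 2, -1, 0)

Write a = (a_1, ..., a_4) in the standard basis. For each basis vector v_i, ℓ(v_i) = <v_i, a> is a linear equation in the a_j's. Collect the n equations into a matrix system V a = ℓ, where row i of V is v_i (expressed in the standard basis). Since V is invertible (lower-triangular with 1s on the diagonal, up to permutation), solve by back-substitution:
  V =
[[1, 1, 1, 0],
 [1, 0, 0, 0],
 [1, 1, -1, 1],
 [0, 1, 0, 0]]
  V a = (1, 0, 3, 2)
Solving gives a = (0, 2, -1, 0).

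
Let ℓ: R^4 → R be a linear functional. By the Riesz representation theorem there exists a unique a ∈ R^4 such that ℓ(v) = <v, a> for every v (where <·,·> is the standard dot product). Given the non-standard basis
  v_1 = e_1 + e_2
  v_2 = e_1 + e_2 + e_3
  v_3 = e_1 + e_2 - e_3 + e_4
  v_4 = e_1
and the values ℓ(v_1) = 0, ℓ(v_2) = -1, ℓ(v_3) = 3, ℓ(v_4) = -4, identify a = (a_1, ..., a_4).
a = (-4, 4, -1, 2)

Write a = (a_1, ..., a_4) in the standard basis. For each basis vector v_i, ℓ(v_i) = <v_i, a> is a linear equation in the a_j's. Collect the n equations into a matrix system V a = ℓ, where row i of V is v_i (expressed in the standard basis). Since V is invertible (lower-triangular with 1s on the diagonal, up to permutation), solve by back-substitution:
  V =
[[1, 1, 0, 0],
 [1, 1, 1, 0],
 [1, 1, -1, 1],
 [1, 0, 0, 0]]
  V a = (0, -1, 3, -4)
Solving gives a = (-4, 4, -1, 2).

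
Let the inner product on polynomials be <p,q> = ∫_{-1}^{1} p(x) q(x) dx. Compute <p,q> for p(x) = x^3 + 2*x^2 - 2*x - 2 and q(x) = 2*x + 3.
<p,q> = -148/15

Expand the product: p(x)·q(x) = 2*x^4 + 7*x^3 + 2*x^2 - 10*x - 6.
∫_{-1}^{1} of each monomial x^k gives [2/(k+1) if k even, 0 if k odd]. Integrating term-by-term (or equivalently evaluating the antiderivative F(x) = 2*x^5/5 + 7*x^4/4 + 2*x^3/3 - 5*x^2 - 6*x at the endpoints):
  F(1) − F(−1) = -491/60 − (101/60) = -148/15.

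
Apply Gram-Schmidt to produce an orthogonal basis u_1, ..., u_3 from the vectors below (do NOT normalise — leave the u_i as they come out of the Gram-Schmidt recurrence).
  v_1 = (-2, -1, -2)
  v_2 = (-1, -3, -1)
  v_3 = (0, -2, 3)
Orthogonal basis:
  u_1 = (-2, -1, -2)
  u_2 = (5/9, -20/9, 5/9)
  u_3 = (-3/2, 0, 3/2)

Apply the Gram-Schmidt recurrence
  u_1 = v_1
  u_i = v_i − Σ_{j<i} ((v_i · u_j) / (u_j · u_j)) · u_j.

Step by step this gives:
  u_1 = (-2, -1, -2)
  u_2 = (5/9, -20/9, 5/9)
  u_3 = (-3/2, 0, 3/2)

Orthogonality check:
  u_2 · u_1 = 0 (should be 0)
  u_3 · u_1 = 0 (should be 0)
  u_3 · u_2 = 0 (should be 0)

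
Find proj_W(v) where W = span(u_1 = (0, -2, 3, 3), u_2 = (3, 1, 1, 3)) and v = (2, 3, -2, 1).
proj_W(v) = (93/34, 87/34, -53/34, 9/34)

Set up U = [u_1 | ... | u_2] ∈ R^(4×2). The projector onto W = col(U) is P = U (U^T U)^(-1) U^T.
Compute U^T U =
  [22, 10]
  [10, 20],
and U^T v = (-9, 10).
Solve U^T U · c = U^T v for the coefficients: c = (-14/17, 31/34). The projection is proj_W(v) = U c.
Check: (v - proj_W(v)) · u_1 = 0  (should be 0).
Check: (v - proj_W(v)) · u_2 = 0  (should be 0).
Result: proj_W(v) = (93/34, 87/34, -53/34, 9/34).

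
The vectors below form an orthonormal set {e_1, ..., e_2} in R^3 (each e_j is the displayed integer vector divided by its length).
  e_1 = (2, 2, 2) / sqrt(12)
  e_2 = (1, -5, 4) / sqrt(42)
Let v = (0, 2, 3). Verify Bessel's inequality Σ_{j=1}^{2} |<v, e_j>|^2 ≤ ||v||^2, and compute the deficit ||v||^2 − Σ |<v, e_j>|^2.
Σ |<v, e_j>|^2 = 59/7; ||v||^2 = 13; deficit = 32/7

Write each e_j = u_j / sqrt(<u_j, u_j>) where u_j is the displayed integer vector. Then <v, e_j> = <v, u_j> / sqrt(<u_j, u_j>), so |<v, e_j>|^2 = <v, u_j>^2 / <u_j, u_j>.
Coefficients: <v, e_1> = 10/sqrt(12), <v, e_2> = 2/sqrt(42).
Square and sum: Σ |<v, e_j>|^2 = 59/7.
Compute ||v||^2 = v·v = 13.
Deficit = 13 − 59/7 = 32/7 ≥ 0, confirming Bessel's inequality. (The deficit equals ||v − Σ <v,e_j> e_j||^2, the squared distance from v to span{e_j}.)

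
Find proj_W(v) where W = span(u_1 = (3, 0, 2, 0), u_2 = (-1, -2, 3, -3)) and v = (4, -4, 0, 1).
proj_W(v) = (421/145, 23/145, 477/290, 69/290)

Set up U = [u_1 | ... | u_2] ∈ R^(4×2). The projector onto W = col(U) is P = U (U^T U)^(-1) U^T.
Compute U^T U =
  [13, 3]
  [3, 23],
and U^T v = (12, 1).
Solve U^T U · c = U^T v for the coefficients: c = (273/290, -23/290). The projection is proj_W(v) = U c.
Check: (v - proj_W(v)) · u_1 = 0  (should be 0).
Check: (v - proj_W(v)) · u_2 = 0  (should be 0).
Result: proj_W(v) = (421/145, 23/145, 477/290, 69/290).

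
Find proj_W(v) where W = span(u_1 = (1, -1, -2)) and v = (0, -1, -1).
proj_W(v) = (1/2, -1/2, -1)

Set up U = [u_1 | ... | u_1] ∈ R^(3×1). The projector onto W = col(U) is P = U (U^T U)^(-1) U^T.
Compute U^T U =
  [6],
and U^T v = (3).
Solve U^T U · c = U^T v for the coefficients: c = (1/2). The projection is proj_W(v) = U c.
Check: (v - proj_W(v)) · u_1 = 0  (should be 0).
Result: proj_W(v) = (1/2, -1/2, -1).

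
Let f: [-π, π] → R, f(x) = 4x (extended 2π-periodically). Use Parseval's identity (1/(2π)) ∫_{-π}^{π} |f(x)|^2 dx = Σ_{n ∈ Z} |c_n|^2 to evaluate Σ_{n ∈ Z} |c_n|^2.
Σ |c_n|^2 = 16π^2/3

Expand and integrate term by term over [-π, π]:
  ∫ (4x)^2 dx = 16·(2π^3/3); ∫ 2·4·(0)·x dx = 0 (odd integrand); ∫ 0^2 dx = 0·2π.
So (1/(2π)) ∫_{-π}^{π} (4x)^2 dx = 16π^2/3 + 0 = 16π^2/3.
Parseval ⇒ Σ |c_n|^2 = 16π^2/3.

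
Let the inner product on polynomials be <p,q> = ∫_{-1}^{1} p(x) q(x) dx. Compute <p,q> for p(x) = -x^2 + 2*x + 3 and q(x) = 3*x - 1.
<p,q> = -4/3

Expand the product: p(x)·q(x) = -3*x^3 + 7*x^2 + 7*x - 3.
∫_{-1}^{1} of each monomial x^k gives [2/(k+1) if k even, 0 if k odd]. Integrating term-by-term (or equivalently evaluating the antiderivative F(x) = -3*x^4/4 + 7*x^3/3 + 7*x^2/2 - 3*x at the endpoints):
  F(1) − F(−1) = 25/12 − (41/12) = -4/3.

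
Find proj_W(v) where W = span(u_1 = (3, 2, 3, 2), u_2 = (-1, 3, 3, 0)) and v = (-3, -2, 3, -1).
proj_W(v) = (-393/175, 156/175, 9/25, -186/175)

Set up U = [u_1 | ... | u_2] ∈ R^(4×2). The projector onto W = col(U) is P = U (U^T U)^(-1) U^T.
Compute U^T U =
  [26, 12]
  [12, 19],
and U^T v = (-6, 6).
Solve U^T U · c = U^T v for the coefficients: c = (-93/175, 114/175). The projection is proj_W(v) = U c.
Check: (v - proj_W(v)) · u_1 = 0  (should be 0).
Check: (v - proj_W(v)) · u_2 = 0  (should be 0).
Result: proj_W(v) = (-393/175, 156/175, 9/25, -186/175).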